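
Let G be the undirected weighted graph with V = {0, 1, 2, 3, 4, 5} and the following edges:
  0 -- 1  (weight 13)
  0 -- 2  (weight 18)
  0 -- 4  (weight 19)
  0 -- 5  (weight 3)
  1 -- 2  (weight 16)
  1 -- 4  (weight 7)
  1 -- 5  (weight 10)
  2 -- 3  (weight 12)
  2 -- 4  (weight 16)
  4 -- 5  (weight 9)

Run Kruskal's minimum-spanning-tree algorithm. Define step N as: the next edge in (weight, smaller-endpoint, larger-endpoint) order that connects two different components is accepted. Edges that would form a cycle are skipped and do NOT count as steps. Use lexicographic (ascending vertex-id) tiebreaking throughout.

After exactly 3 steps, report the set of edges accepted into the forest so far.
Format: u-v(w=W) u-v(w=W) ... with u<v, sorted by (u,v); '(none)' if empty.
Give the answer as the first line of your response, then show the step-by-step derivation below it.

0-5(w=3) 1-4(w=7) 4-5(w=9)

step 1: add edge 0-5 (w=3); MST = {0-5(w=3)}
step 2: add edge 1-4 (w=7); MST = {0-5(w=3) 1-4(w=7)}
step 3: add edge 4-5 (w=9); MST = {0-5(w=3) 1-4(w=7) 4-5(w=9)}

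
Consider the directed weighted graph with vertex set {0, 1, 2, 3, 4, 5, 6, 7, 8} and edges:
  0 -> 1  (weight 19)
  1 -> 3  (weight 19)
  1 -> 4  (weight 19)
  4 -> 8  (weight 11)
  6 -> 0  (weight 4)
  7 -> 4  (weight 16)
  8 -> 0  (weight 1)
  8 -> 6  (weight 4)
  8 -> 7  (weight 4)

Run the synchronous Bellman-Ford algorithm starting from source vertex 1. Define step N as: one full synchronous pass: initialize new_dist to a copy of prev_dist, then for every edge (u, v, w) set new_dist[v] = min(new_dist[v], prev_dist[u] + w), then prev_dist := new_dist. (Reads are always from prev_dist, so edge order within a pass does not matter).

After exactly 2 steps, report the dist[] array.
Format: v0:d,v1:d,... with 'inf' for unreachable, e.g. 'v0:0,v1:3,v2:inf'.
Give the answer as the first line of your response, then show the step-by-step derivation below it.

v0:inf,v1:0,v2:inf,v3:19,v4:19,v5:inf,v6:inf,v7:inf,v8:30

step 1: dist = v0:inf,v1:0,v2:inf,v3:19,v4:19,v5:inf,v6:inf,v7:inf,v8:inf
step 2: dist = v0:inf,v1:0,v2:inf,v3:19,v4:19,v5:inf,v6:inf,v7:inf,v8:30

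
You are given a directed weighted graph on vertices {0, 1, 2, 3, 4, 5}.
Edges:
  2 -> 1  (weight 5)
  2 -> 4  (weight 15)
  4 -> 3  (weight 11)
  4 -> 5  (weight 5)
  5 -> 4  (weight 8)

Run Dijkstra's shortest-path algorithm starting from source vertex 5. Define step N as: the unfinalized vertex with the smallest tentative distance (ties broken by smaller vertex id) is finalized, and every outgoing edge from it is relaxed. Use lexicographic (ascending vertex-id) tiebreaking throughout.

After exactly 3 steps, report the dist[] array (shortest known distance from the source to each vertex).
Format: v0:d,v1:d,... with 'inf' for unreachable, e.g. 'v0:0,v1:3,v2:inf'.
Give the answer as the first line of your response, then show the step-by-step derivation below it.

v0:inf,v1:inf,v2:inf,v3:19,v4:8,v5:0

step 1: dist = v0:inf,v1:inf,v2:inf,v3:inf,v4:8,v5:0
step 2: dist = v0:inf,v1:inf,v2:inf,v3:19,v4:8,v5:0
step 3: dist = v0:inf,v1:inf,v2:inf,v3:19,v4:8,v5:0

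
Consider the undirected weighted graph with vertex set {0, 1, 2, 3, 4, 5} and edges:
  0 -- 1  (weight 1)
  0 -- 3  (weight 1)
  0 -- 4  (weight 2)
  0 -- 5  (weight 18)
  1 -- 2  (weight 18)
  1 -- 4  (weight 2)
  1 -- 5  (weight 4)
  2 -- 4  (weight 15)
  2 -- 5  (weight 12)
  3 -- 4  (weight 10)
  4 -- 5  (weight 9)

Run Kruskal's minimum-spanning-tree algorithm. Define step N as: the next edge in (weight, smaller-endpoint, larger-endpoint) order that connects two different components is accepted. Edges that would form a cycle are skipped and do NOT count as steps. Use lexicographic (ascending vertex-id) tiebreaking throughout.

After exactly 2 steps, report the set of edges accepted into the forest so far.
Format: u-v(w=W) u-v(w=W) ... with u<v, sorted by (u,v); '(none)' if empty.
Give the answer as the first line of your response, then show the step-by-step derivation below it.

0-1(w=1) 0-3(w=1)

step 1: add edge 0-1 (w=1); MST = {0-1(w=1)}
step 2: add edge 0-3 (w=1); MST = {0-1(w=1) 0-3(w=1)}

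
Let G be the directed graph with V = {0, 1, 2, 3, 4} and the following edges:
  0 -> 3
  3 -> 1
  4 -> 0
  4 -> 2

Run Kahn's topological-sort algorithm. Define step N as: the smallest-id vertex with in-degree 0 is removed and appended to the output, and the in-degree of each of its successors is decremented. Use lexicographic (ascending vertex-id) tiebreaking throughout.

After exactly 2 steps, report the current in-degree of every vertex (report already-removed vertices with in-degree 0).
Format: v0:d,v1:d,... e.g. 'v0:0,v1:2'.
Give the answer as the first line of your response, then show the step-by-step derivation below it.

v0:0,v1:1,v2:0,v3:0,v4:0

step 1: output 4; order=[4]; indeg=(0,1,0,1,0)
step 2: output 0; order=[4,0]; indeg=(0,1,0,0,0)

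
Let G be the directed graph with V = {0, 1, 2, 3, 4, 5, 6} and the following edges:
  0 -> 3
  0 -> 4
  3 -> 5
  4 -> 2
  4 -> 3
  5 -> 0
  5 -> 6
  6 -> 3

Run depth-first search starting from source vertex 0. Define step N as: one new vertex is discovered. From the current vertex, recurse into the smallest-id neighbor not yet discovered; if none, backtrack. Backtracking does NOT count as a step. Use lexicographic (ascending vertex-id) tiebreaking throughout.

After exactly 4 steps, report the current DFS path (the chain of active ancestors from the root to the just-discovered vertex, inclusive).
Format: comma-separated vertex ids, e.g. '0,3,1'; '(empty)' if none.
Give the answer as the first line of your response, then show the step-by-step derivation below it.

0,3,5,6

step 1: discover 0; path=0; order=0
step 2: discover 3; path=0>3; order=0,3
step 3: discover 5; path=0>3>5; order=0,3,5
step 4: discover 6; path=0>3>5>6; order=0,3,5,6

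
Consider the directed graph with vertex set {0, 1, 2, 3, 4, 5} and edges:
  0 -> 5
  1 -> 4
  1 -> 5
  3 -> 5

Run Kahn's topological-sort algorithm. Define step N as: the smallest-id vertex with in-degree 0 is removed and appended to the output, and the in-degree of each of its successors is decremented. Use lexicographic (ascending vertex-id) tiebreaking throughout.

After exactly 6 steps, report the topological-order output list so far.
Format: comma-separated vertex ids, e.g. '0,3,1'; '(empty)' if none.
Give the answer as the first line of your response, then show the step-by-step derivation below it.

0,1,2,3,4,5

step 1: output 0; order=[0]; indeg=(0,0,0,0,1,2)
step 2: output 1; order=[0,1]; indeg=(0,0,0,0,0,1)
step 3: output 2; order=[0,1,2]; indeg=(0,0,0,0,0,1)
step 4: output 3; order=[0,1,2,3]; indeg=(0,0,0,0,0,0)
step 5: output 4; order=[0,1,2,3,4]; indeg=(0,0,0,0,0,0)
step 6: output 5; order=[0,1,2,3,4,5]; indeg=(0,0,0,0,0,0)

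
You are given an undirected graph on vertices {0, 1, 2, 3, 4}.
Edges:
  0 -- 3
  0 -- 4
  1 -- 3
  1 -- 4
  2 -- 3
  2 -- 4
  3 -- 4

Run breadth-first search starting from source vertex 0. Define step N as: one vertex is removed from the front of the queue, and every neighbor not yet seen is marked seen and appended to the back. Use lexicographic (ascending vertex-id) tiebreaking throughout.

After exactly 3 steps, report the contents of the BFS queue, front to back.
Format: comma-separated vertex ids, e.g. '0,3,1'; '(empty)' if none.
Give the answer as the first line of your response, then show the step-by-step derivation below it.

1,2

step 1: dequeue 0; queue=[3,4]; order=0
step 2: dequeue 3; queue=[4,1,2]; order=0,3
step 3: dequeue 4; queue=[1,2]; order=0,3,4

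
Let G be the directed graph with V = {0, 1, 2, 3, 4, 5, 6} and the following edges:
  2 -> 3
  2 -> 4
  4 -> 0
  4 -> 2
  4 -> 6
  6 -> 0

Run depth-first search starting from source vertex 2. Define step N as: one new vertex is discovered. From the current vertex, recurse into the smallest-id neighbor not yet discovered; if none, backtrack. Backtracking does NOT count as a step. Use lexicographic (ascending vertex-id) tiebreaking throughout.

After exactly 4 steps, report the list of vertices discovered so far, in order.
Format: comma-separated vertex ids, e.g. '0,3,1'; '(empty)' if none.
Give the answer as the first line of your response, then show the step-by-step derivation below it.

2,3,4,0

step 1: discover 2; path=2; order=2
step 2: discover 3; path=2>3; order=2,3
step 3: discover 4; path=2>4; order=2,3,4
step 4: discover 0; path=2>4>0; order=2,3,4,0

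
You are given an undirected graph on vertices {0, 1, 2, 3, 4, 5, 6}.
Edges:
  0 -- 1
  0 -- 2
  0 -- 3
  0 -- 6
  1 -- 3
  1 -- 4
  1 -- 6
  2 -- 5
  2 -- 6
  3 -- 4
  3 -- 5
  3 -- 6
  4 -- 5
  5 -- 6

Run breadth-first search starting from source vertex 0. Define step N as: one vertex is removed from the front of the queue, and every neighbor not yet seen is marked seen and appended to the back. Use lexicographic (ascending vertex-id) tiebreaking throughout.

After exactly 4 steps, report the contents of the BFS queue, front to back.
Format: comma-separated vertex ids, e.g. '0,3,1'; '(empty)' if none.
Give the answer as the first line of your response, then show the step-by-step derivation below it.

6,4,5

step 1: dequeue 0; queue=[1,2,3,6]; order=0
step 2: dequeue 1; queue=[2,3,6,4]; order=0,1
step 3: dequeue 2; queue=[3,6,4,5]; order=0,1,2
step 4: dequeue 3; queue=[6,4,5]; order=0,1,2,3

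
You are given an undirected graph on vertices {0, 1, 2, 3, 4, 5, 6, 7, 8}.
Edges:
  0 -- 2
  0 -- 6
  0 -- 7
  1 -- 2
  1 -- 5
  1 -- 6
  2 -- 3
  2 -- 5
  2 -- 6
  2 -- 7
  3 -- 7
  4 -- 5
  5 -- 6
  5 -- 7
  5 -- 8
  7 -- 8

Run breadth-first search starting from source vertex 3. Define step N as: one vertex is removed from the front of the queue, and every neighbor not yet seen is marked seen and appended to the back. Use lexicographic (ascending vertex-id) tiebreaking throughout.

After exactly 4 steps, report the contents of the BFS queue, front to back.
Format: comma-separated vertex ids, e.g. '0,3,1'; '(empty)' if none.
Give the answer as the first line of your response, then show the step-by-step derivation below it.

1,5,6,8

step 1: dequeue 3; queue=[2,7]; order=3
step 2: dequeue 2; queue=[7,0,1,5,6]; order=3,2
step 3: dequeue 7; queue=[0,1,5,6,8]; order=3,2,7
step 4: dequeue 0; queue=[1,5,6,8]; order=3,2,7,0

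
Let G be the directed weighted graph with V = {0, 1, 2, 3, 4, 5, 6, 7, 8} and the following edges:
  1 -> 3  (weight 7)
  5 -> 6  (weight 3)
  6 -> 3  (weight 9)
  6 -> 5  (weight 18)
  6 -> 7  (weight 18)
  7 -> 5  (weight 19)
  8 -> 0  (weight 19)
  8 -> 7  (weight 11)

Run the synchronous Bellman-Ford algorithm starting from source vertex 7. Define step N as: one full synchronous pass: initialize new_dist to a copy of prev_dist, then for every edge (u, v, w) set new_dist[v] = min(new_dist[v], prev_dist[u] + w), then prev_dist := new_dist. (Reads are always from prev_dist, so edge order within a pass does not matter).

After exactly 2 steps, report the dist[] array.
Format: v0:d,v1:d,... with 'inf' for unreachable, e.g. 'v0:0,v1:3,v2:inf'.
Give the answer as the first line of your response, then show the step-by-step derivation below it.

v0:inf,v1:inf,v2:inf,v3:inf,v4:inf,v5:19,v6:22,v7:0,v8:inf

step 1: dist = v0:inf,v1:inf,v2:inf,v3:inf,v4:inf,v5:19,v6:inf,v7:0,v8:inf
step 2: dist = v0:inf,v1:inf,v2:inf,v3:inf,v4:inf,v5:19,v6:22,v7:0,v8:inf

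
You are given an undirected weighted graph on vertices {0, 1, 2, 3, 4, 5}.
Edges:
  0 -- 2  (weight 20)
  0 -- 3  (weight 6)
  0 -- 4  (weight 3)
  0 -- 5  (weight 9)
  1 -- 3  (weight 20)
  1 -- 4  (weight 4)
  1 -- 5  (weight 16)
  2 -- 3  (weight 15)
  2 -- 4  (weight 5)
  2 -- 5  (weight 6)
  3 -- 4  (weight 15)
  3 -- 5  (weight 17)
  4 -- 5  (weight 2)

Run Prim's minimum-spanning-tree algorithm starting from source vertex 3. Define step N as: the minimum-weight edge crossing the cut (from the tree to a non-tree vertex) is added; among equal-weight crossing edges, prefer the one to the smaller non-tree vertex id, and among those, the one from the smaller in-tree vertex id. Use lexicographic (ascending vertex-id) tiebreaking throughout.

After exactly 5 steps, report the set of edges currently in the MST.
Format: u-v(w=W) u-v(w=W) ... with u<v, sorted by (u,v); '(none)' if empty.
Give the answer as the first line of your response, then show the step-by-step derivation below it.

0-3(w=6) 0-4(w=3) 1-4(w=4) 2-4(w=5) 4-5(w=2)

step 1: add edge 0-3 (w=6); MST = {0-3(w=6)}
step 2: add edge 0-4 (w=3); MST = {0-3(w=6) 0-4(w=3)}
step 3: add edge 4-5 (w=2); MST = {0-3(w=6) 0-4(w=3) 4-5(w=2)}
step 4: add edge 1-4 (w=4); MST = {0-3(w=6) 0-4(w=3) 1-4(w=4) 4-5(w=2)}
step 5: add edge 2-4 (w=5); MST = {0-3(w=6) 0-4(w=3) 1-4(w=4) 2-4(w=5) 4-5(w=2)}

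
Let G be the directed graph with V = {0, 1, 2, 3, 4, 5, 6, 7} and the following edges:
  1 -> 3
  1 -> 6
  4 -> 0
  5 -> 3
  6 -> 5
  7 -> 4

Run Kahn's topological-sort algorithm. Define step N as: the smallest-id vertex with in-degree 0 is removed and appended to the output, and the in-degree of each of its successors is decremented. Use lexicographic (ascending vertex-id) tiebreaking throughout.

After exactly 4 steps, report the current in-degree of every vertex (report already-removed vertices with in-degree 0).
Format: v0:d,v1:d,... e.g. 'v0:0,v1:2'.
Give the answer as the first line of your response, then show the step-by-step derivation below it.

v0:1,v1:0,v2:0,v3:0,v4:1,v5:0,v6:0,v7:0

step 1: output 1; order=[1]; indeg=(1,0,0,1,1,1,0,0)
step 2: output 2; order=[1,2]; indeg=(1,0,0,1,1,1,0,0)
step 3: output 6; order=[1,2,6]; indeg=(1,0,0,1,1,0,0,0)
step 4: output 5; order=[1,2,6,5]; indeg=(1,0,0,0,1,0,0,0)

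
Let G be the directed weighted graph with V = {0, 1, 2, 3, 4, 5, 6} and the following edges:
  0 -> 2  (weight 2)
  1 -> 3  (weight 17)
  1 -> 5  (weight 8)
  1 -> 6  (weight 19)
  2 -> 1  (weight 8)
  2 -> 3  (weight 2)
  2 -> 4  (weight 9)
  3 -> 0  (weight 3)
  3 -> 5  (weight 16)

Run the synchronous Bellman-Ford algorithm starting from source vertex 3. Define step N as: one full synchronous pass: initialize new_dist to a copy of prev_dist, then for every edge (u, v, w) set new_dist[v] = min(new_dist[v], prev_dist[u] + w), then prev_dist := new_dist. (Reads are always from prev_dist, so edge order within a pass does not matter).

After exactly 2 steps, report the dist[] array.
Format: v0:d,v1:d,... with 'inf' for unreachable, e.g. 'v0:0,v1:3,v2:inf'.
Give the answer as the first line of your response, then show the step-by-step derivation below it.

v0:3,v1:inf,v2:5,v3:0,v4:inf,v5:16,v6:inf

step 1: dist = v0:3,v1:inf,v2:inf,v3:0,v4:inf,v5:16,v6:inf
step 2: dist = v0:3,v1:inf,v2:5,v3:0,v4:inf,v5:16,v6:inf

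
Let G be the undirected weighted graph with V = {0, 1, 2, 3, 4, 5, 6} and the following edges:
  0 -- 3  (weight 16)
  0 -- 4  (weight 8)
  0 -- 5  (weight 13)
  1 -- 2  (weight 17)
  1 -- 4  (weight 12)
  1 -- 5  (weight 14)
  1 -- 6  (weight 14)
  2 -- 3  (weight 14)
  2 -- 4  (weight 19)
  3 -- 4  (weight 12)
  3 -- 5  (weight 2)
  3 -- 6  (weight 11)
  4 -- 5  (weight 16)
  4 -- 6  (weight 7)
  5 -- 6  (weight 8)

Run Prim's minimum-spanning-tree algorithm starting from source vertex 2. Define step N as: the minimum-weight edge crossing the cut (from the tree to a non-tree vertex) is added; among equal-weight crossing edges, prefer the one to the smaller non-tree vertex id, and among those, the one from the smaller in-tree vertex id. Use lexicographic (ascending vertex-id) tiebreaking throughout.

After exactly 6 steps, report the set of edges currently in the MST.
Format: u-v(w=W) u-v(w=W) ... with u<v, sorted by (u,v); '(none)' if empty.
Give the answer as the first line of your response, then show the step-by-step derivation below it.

0-4(w=8) 1-4(w=12) 2-3(w=14) 3-5(w=2) 4-6(w=7) 5-6(w=8)

step 1: add edge 2-3 (w=14); MST = {2-3(w=14)}
step 2: add edge 3-5 (w=2); MST = {2-3(w=14) 3-5(w=2)}
step 3: add edge 5-6 (w=8); MST = {2-3(w=14) 3-5(w=2) 5-6(w=8)}
step 4: add edge 4-6 (w=7); MST = {2-3(w=14) 3-5(w=2) 4-6(w=7) 5-6(w=8)}
step 5: add edge 0-4 (w=8); MST = {0-4(w=8) 2-3(w=14) 3-5(w=2) 4-6(w=7) 5-6(w=8)}
step 6: add edge 1-4 (w=12); MST = {0-4(w=8) 1-4(w=12) 2-3(w=14) 3-5(w=2) 4-6(w=7) 5-6(w=8)}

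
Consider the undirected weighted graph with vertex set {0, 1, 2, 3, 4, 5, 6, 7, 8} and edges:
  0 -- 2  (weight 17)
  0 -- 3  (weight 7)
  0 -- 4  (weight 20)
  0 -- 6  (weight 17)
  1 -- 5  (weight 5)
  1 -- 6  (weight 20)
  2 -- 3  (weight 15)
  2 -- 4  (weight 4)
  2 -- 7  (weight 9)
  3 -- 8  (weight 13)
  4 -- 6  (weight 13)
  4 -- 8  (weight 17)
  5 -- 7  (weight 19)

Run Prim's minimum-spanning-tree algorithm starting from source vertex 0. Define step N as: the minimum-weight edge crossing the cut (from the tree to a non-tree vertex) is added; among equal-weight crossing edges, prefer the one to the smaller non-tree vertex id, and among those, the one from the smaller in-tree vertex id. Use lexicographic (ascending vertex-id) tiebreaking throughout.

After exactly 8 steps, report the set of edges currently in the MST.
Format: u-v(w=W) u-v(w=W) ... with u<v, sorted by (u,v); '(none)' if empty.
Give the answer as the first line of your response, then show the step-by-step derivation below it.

0-3(w=7) 1-5(w=5) 2-3(w=15) 2-4(w=4) 2-7(w=9) 3-8(w=13) 4-6(w=13) 5-7(w=19)

step 1: add edge 0-3 (w=7); MST = {0-3(w=7)}
step 2: add edge 3-8 (w=13); MST = {0-3(w=7) 3-8(w=13)}
step 3: add edge 2-3 (w=15); MST = {0-3(w=7) 2-3(w=15) 3-8(w=13)}
step 4: add edge 2-4 (w=4); MST = {0-3(w=7) 2-3(w=15) 2-4(w=4) 3-8(w=13)}
step 5: add edge 2-7 (w=9); MST = {0-3(w=7) 2-3(w=15) 2-4(w=4) 2-7(w=9) 3-8(w=13)}
step 6: add edge 4-6 (w=13); MST = {0-3(w=7) 2-3(w=15) 2-4(w=4) 2-7(w=9) 3-8(w=13) 4-6(w=13)}
step 7: add edge 5-7 (w=19); MST = {0-3(w=7) 2-3(w=15) 2-4(w=4) 2-7(w=9) 3-8(w=13) 4-6(w=13) 5-7(w=19)}
step 8: add edge 1-5 (w=5); MST = {0-3(w=7) 1-5(w=5) 2-3(w=15) 2-4(w=4) 2-7(w=9) 3-8(w=13) 4-6(w=13) 5-7(w=19)}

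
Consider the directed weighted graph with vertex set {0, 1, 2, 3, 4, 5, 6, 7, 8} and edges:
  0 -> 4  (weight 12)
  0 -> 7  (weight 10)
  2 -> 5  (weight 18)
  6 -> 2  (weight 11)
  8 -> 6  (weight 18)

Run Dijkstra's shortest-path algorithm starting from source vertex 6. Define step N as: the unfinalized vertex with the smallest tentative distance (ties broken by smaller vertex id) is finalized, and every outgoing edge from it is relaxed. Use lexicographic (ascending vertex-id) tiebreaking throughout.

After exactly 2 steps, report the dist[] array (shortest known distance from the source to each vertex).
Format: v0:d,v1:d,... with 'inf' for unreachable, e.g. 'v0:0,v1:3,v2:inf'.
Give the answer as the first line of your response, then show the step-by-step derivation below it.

v0:inf,v1:inf,v2:11,v3:inf,v4:inf,v5:29,v6:0,v7:inf,v8:inf

step 1: dist = v0:inf,v1:inf,v2:11,v3:inf,v4:inf,v5:inf,v6:0,v7:inf,v8:inf
step 2: dist = v0:inf,v1:inf,v2:11,v3:inf,v4:inf,v5:29,v6:0,v7:inf,v8:inf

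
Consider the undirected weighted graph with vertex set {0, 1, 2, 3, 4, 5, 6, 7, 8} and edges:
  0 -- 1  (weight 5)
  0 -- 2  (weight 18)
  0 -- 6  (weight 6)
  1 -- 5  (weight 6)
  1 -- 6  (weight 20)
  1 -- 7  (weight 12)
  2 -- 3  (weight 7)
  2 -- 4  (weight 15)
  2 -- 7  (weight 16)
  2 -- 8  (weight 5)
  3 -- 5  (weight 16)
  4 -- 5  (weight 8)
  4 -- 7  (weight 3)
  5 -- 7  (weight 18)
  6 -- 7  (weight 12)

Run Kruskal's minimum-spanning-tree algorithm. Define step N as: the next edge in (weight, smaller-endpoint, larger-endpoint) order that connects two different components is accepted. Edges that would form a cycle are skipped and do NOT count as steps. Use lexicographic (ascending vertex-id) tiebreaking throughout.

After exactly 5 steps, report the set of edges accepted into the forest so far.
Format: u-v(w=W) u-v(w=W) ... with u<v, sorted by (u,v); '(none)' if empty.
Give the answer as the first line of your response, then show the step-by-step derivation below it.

0-1(w=5) 0-6(w=6) 1-5(w=6) 2-8(w=5) 4-7(w=3)

step 1: add edge 4-7 (w=3); MST = {4-7(w=3)}
step 2: add edge 0-1 (w=5); MST = {0-1(w=5) 4-7(w=3)}
step 3: add edge 2-8 (w=5); MST = {0-1(w=5) 2-8(w=5) 4-7(w=3)}
step 4: add edge 0-6 (w=6); MST = {0-1(w=5) 0-6(w=6) 2-8(w=5) 4-7(w=3)}
step 5: add edge 1-5 (w=6); MST = {0-1(w=5) 0-6(w=6) 1-5(w=6) 2-8(w=5) 4-7(w=3)}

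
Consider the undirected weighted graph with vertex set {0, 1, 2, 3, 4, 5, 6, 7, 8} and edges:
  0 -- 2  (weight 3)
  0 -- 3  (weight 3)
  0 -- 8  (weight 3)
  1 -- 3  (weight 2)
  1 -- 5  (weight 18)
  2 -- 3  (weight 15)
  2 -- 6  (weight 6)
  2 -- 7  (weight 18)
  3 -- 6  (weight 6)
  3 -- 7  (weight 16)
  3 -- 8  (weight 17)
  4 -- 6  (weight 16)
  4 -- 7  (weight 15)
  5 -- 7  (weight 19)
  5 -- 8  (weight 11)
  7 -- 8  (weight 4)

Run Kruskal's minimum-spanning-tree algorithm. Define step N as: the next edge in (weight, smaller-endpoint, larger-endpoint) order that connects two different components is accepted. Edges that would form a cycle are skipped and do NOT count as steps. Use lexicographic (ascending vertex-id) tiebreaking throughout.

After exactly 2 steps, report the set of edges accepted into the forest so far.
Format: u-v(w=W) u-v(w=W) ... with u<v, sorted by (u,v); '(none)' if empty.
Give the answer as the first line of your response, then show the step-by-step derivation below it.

0-2(w=3) 1-3(w=2)

step 1: add edge 1-3 (w=2); MST = {1-3(w=2)}
step 2: add edge 0-2 (w=3); MST = {0-2(w=3) 1-3(w=2)}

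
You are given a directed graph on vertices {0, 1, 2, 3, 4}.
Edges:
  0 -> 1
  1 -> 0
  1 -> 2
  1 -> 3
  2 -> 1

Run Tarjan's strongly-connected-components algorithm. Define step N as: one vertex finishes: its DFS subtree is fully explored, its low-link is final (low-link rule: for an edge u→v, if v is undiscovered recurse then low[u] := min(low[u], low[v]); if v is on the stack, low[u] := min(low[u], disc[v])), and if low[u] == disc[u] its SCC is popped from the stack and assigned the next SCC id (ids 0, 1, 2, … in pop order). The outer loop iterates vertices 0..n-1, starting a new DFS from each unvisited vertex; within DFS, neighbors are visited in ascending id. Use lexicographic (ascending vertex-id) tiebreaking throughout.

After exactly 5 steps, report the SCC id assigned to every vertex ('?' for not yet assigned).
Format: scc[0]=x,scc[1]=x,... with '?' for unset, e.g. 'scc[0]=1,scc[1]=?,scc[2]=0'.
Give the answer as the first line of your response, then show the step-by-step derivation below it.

scc[0]=1,scc[1]=1,scc[2]=1,scc[3]=0,scc[4]=2

step 1: low=(low[0]=0,low[1]=0,low[2]=1,low[3]=?,low[4]=?); scc=(scc[0]=?,scc[1]=?,scc[2]=?,scc[3]=?,scc[4]=?)
step 2: low=(low[0]=0,low[1]=0,low[2]=1,low[3]=3,low[4]=?); scc=(scc[0]=?,scc[1]=?,scc[2]=?,scc[3]=0,scc[4]=?)
step 3: low=(low[0]=0,low[1]=0,low[2]=1,low[3]=3,low[4]=?); scc=(scc[0]=?,scc[1]=?,scc[2]=?,scc[3]=0,scc[4]=?)
step 4: low=(low[0]=0,low[1]=0,low[2]=1,low[3]=3,low[4]=?); scc=(scc[0]=1,scc[1]=1,scc[2]=1,scc[3]=0,scc[4]=?)
step 5: low=(low[0]=0,low[1]=0,low[2]=1,low[3]=3,low[4]=4); scc=(scc[0]=1,scc[1]=1,scc[2]=1,scc[3]=0,scc[4]=2)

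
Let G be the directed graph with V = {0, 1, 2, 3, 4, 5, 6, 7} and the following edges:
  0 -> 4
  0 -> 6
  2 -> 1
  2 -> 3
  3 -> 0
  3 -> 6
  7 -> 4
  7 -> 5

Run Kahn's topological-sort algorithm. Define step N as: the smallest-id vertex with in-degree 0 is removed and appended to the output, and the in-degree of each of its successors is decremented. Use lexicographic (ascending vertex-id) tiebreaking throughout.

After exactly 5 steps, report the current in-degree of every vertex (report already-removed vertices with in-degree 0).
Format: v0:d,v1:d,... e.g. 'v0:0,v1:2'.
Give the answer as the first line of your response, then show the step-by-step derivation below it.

v0:0,v1:0,v2:0,v3:0,v4:1,v5:1,v6:0,v7:0

step 1: output 2; order=[2]; indeg=(1,0,0,0,2,1,2,0)
step 2: output 1; order=[2,1]; indeg=(1,0,0,0,2,1,2,0)
step 3: output 3; order=[2,1,3]; indeg=(0,0,0,0,2,1,1,0)
step 4: output 0; order=[2,1,3,0]; indeg=(0,0,0,0,1,1,0,0)
step 5: output 6; order=[2,1,3,0,6]; indeg=(0,0,0,0,1,1,0,0)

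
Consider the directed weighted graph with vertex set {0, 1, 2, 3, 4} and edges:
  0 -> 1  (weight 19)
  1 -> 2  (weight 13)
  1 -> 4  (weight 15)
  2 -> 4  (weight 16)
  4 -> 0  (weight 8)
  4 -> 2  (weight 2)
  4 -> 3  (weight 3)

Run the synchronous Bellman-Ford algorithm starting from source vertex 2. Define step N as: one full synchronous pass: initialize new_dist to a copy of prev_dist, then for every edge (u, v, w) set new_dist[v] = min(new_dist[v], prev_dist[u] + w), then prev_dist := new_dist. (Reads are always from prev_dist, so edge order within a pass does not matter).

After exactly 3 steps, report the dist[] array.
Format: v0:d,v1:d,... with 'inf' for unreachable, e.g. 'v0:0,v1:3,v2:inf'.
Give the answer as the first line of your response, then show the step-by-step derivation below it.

v0:24,v1:43,v2:0,v3:19,v4:16

step 1: dist = v0:inf,v1:inf,v2:0,v3:inf,v4:16
step 2: dist = v0:24,v1:inf,v2:0,v3:19,v4:16
step 3: dist = v0:24,v1:43,v2:0,v3:19,v4:16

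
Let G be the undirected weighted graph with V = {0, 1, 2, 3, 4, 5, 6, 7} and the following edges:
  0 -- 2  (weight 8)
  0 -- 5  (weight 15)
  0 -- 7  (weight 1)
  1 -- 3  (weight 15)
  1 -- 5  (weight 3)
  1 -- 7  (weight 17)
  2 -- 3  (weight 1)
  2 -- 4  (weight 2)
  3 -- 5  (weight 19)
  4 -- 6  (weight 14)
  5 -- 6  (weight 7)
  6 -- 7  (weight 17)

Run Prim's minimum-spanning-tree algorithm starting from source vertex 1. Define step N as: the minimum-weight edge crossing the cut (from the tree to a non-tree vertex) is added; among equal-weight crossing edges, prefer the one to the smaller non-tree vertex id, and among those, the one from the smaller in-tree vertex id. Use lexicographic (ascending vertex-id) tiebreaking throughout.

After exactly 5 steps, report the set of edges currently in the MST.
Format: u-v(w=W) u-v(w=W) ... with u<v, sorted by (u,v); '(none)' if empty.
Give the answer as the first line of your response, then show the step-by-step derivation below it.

1-5(w=3) 2-3(w=1) 2-4(w=2) 4-6(w=14) 5-6(w=7)

step 1: add edge 1-5 (w=3); MST = {1-5(w=3)}
step 2: add edge 5-6 (w=7); MST = {1-5(w=3) 5-6(w=7)}
step 3: add edge 4-6 (w=14); MST = {1-5(w=3) 4-6(w=14) 5-6(w=7)}
step 4: add edge 2-4 (w=2); MST = {1-5(w=3) 2-4(w=2) 4-6(w=14) 5-6(w=7)}
step 5: add edge 2-3 (w=1); MST = {1-5(w=3) 2-3(w=1) 2-4(w=2) 4-6(w=14) 5-6(w=7)}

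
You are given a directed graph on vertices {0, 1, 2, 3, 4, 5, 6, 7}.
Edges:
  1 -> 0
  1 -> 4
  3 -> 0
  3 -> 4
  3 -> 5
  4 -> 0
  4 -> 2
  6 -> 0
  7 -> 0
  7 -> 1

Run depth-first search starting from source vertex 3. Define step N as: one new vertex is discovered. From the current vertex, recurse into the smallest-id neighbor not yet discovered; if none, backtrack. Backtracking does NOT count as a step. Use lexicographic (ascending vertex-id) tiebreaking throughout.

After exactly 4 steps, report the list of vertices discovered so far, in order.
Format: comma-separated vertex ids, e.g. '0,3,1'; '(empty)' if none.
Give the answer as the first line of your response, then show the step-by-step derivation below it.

3,0,4,2

step 1: discover 3; path=3; order=3
step 2: discover 0; path=3>0; order=3,0
step 3: discover 4; path=3>4; order=3,0,4
step 4: discover 2; path=3>4>2; order=3,0,4,2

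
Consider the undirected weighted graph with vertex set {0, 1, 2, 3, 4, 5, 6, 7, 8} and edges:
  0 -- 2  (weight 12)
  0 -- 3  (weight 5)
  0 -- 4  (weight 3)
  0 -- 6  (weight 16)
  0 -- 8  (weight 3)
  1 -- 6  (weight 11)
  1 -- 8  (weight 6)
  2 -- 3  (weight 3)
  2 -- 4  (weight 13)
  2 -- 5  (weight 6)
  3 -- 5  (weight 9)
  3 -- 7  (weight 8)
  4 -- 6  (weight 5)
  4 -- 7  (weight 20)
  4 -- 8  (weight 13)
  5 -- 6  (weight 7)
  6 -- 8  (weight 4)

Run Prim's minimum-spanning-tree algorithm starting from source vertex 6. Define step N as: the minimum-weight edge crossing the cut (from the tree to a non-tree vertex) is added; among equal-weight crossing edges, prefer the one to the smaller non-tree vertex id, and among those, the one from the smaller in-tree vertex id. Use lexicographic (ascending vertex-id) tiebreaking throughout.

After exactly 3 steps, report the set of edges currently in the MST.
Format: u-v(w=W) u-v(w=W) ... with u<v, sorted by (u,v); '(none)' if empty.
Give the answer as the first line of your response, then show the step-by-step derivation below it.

0-4(w=3) 0-8(w=3) 6-8(w=4)

step 1: add edge 6-8 (w=4); MST = {6-8(w=4)}
step 2: add edge 0-8 (w=3); MST = {0-8(w=3) 6-8(w=4)}
step 3: add edge 0-4 (w=3); MST = {0-4(w=3) 0-8(w=3) 6-8(w=4)}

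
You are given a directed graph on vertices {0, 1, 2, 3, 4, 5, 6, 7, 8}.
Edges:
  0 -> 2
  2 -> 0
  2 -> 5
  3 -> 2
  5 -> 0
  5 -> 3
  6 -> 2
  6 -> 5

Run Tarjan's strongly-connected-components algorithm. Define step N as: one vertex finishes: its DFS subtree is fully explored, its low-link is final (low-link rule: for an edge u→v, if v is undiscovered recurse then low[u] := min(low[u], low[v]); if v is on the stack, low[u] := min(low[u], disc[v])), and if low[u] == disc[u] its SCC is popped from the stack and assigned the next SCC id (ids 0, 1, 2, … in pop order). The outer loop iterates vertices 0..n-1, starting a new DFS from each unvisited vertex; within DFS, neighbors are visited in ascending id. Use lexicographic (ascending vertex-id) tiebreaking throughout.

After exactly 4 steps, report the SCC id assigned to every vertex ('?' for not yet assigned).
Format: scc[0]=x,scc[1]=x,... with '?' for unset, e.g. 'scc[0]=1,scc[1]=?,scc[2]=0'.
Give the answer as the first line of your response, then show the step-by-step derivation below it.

scc[0]=0,scc[1]=?,scc[2]=0,scc[3]=0,scc[4]=?,scc[5]=0,scc[6]=?,scc[7]=?,scc[8]=?

step 1: low=(low[0]=0,low[1]=?,low[2]=0,low[3]=1,low[4]=?,low[5]=0,low[6]=?,low[7]=?,low[8]=?); scc=(scc[0]=?,scc[1]=?,scc[2]=?,scc[3]=?,scc[4]=?,scc[5]=?,scc[6]=?,scc[7]=?,scc[8]=?)
step 2: low=(low[0]=0,low[1]=?,low[2]=0,low[3]=1,low[4]=?,low[5]=0,low[6]=?,low[7]=?,low[8]=?); scc=(scc[0]=?,scc[1]=?,scc[2]=?,scc[3]=?,scc[4]=?,scc[5]=?,scc[6]=?,scc[7]=?,scc[8]=?)
step 3: low=(low[0]=0,low[1]=?,low[2]=0,low[3]=1,low[4]=?,low[5]=0,low[6]=?,low[7]=?,low[8]=?); scc=(scc[0]=?,scc[1]=?,scc[2]=?,scc[3]=?,scc[4]=?,scc[5]=?,scc[6]=?,scc[7]=?,scc[8]=?)
step 4: low=(low[0]=0,low[1]=?,low[2]=0,low[3]=1,low[4]=?,low[5]=0,low[6]=?,low[7]=?,low[8]=?); scc=(scc[0]=0,scc[1]=?,scc[2]=0,scc[3]=0,scc[4]=?,scc[5]=0,scc[6]=?,scc[7]=?,scc[8]=?)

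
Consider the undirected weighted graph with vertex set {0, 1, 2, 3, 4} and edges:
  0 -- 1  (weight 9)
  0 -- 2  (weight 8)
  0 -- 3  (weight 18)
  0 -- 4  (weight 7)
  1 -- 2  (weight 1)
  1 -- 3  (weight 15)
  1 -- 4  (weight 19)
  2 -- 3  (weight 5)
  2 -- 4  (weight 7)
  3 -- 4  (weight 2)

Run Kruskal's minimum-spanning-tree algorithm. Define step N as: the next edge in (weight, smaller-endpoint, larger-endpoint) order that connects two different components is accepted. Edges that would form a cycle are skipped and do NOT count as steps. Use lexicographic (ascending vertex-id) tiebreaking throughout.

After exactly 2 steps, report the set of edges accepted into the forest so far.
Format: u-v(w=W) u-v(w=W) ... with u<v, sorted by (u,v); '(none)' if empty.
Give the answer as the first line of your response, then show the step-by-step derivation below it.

1-2(w=1) 3-4(w=2)

step 1: add edge 1-2 (w=1); MST = {1-2(w=1)}
step 2: add edge 3-4 (w=2); MST = {1-2(w=1) 3-4(w=2)}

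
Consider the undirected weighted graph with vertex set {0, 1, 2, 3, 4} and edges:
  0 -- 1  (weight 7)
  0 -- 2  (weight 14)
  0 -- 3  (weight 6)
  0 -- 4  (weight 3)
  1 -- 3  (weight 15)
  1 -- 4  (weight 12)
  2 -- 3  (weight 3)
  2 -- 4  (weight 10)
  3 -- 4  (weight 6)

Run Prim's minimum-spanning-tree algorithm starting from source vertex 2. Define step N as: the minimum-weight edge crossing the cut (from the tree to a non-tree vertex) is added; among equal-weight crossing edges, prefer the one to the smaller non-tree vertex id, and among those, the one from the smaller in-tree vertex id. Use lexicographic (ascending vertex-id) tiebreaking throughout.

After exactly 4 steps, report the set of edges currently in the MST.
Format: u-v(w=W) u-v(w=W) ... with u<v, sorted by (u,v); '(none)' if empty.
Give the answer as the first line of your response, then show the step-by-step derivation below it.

0-1(w=7) 0-3(w=6) 0-4(w=3) 2-3(w=3)

step 1: add edge 2-3 (w=3); MST = {2-3(w=3)}
step 2: add edge 0-3 (w=6); MST = {0-3(w=6) 2-3(w=3)}
step 3: add edge 0-4 (w=3); MST = {0-3(w=6) 0-4(w=3) 2-3(w=3)}
step 4: add edge 0-1 (w=7); MST = {0-1(w=7) 0-3(w=6) 0-4(w=3) 2-3(w=3)}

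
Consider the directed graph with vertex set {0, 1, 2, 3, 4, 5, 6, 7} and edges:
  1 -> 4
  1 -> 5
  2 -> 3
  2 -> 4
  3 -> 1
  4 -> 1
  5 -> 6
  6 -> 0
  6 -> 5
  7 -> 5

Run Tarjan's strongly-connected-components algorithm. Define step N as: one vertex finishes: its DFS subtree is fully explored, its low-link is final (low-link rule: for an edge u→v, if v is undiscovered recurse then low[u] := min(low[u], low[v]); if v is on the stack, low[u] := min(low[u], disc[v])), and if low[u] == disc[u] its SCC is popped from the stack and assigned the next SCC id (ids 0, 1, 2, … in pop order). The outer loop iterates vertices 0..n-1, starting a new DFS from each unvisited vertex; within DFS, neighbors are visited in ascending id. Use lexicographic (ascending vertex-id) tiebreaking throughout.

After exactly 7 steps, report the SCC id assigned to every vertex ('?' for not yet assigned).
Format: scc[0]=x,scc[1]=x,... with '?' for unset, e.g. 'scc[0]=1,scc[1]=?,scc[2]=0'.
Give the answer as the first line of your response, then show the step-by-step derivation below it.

scc[0]=0,scc[1]=2,scc[2]=4,scc[3]=3,scc[4]=2,scc[5]=1,scc[6]=1,scc[7]=?

step 1: low=(low[0]=0,low[1]=?,low[2]=?,low[3]=?,low[4]=?,low[5]=?,low[6]=?,low[7]=?); scc=(scc[0]=0,scc[1]=?,scc[2]=?,scc[3]=?,scc[4]=?,scc[5]=?,scc[6]=?,scc[7]=?)
step 2: low=(low[0]=0,low[1]=1,low[2]=?,low[3]=?,low[4]=1,low[5]=?,low[6]=?,low[7]=?); scc=(scc[0]=0,scc[1]=?,scc[2]=?,scc[3]=?,scc[4]=?,scc[5]=?,scc[6]=?,scc[7]=?)
step 3: low=(low[0]=0,low[1]=1,low[2]=?,low[3]=?,low[4]=1,low[5]=3,low[6]=3,low[7]=?); scc=(scc[0]=0,scc[1]=?,scc[2]=?,scc[3]=?,scc[4]=?,scc[5]=?,scc[6]=?,scc[7]=?)
step 4: low=(low[0]=0,low[1]=1,low[2]=?,low[3]=?,low[4]=1,low[5]=3,low[6]=3,low[7]=?); scc=(scc[0]=0,scc[1]=?,scc[2]=?,scc[3]=?,scc[4]=?,scc[5]=1,scc[6]=1,scc[7]=?)
step 5: low=(low[0]=0,low[1]=1,low[2]=?,low[3]=?,low[4]=1,low[5]=3,low[6]=3,low[7]=?); scc=(scc[0]=0,scc[1]=2,scc[2]=?,scc[3]=?,scc[4]=2,scc[5]=1,scc[6]=1,scc[7]=?)
step 6: low=(low[0]=0,low[1]=1,low[2]=5,low[3]=6,low[4]=1,low[5]=3,low[6]=3,low[7]=?); scc=(scc[0]=0,scc[1]=2,scc[2]=?,scc[3]=3,scc[4]=2,scc[5]=1,scc[6]=1,scc[7]=?)
step 7: low=(low[0]=0,low[1]=1,low[2]=5,low[3]=6,low[4]=1,low[5]=3,low[6]=3,low[7]=?); scc=(scc[0]=0,scc[1]=2,scc[2]=4,scc[3]=3,scc[4]=2,scc[5]=1,scc[6]=1,scc[7]=?)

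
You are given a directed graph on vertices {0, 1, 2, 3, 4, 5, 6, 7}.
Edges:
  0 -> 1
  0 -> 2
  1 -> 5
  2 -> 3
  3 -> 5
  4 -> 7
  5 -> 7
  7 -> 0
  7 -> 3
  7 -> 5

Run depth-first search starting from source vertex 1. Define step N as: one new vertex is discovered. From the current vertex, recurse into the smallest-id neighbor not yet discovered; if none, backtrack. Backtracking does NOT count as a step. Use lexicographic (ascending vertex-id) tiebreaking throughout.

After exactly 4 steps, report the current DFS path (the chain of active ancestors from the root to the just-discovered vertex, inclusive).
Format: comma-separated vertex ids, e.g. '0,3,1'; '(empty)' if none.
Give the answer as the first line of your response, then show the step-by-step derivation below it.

1,5,7,0

step 1: discover 1; path=1; order=1
step 2: discover 5; path=1>5; order=1,5
step 3: discover 7; path=1>5>7; order=1,5,7
step 4: discover 0; path=1>5>7>0; order=1,5,7,0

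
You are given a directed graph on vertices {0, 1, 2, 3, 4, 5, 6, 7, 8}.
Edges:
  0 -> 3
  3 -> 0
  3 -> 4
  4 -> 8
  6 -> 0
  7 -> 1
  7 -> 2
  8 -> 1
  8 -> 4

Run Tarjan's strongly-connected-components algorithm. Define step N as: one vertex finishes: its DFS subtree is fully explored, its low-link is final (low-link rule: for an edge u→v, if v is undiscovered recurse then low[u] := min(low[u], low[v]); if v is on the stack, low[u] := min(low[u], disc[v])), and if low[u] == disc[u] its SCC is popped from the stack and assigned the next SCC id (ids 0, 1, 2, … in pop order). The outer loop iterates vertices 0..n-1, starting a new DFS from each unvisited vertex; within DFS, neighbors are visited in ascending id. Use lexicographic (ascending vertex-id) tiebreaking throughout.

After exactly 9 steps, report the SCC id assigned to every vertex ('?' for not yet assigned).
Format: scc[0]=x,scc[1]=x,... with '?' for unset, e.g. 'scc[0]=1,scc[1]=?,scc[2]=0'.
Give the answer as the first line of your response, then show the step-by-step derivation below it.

scc[0]=2,scc[1]=0,scc[2]=3,scc[3]=2,scc[4]=1,scc[5]=4,scc[6]=5,scc[7]=6,scc[8]=1

step 1: low=(low[0]=0,low[1]=4,low[2]=?,low[3]=0,low[4]=2,low[5]=?,low[6]=?,low[7]=?,low[8]=3); scc=(scc[0]=?,scc[1]=0,scc[2]=?,scc[3]=?,scc[4]=?,scc[5]=?,scc[6]=?,scc[7]=?,scc[8]=?)
step 2: low=(low[0]=0,low[1]=4,low[2]=?,low[3]=0,low[4]=2,low[5]=?,low[6]=?,low[7]=?,low[8]=2); scc=(scc[0]=?,scc[1]=0,scc[2]=?,scc[3]=?,scc[4]=?,scc[5]=?,scc[6]=?,scc[7]=?,scc[8]=?)
step 3: low=(low[0]=0,low[1]=4,low[2]=?,low[3]=0,low[4]=2,low[5]=?,low[6]=?,low[7]=?,low[8]=2); scc=(scc[0]=?,scc[1]=0,scc[2]=?,scc[3]=?,scc[4]=1,scc[5]=?,scc[6]=?,scc[7]=?,scc[8]=1)
step 4: low=(low[0]=0,low[1]=4,low[2]=?,low[3]=0,low[4]=2,low[5]=?,low[6]=?,low[7]=?,low[8]=2); scc=(scc[0]=?,scc[1]=0,scc[2]=?,scc[3]=?,scc[4]=1,scc[5]=?,scc[6]=?,scc[7]=?,scc[8]=1)
step 5: low=(low[0]=0,low[1]=4,low[2]=?,low[3]=0,low[4]=2,low[5]=?,low[6]=?,low[7]=?,low[8]=2); scc=(scc[0]=2,scc[1]=0,scc[2]=?,scc[3]=2,scc[4]=1,scc[5]=?,scc[6]=?,scc[7]=?,scc[8]=1)
step 6: low=(low[0]=0,low[1]=4,low[2]=5,low[3]=0,low[4]=2,low[5]=?,low[6]=?,low[7]=?,low[8]=2); scc=(scc[0]=2,scc[1]=0,scc[2]=3,scc[3]=2,scc[4]=1,scc[5]=?,scc[6]=?,scc[7]=?,scc[8]=1)
step 7: low=(low[0]=0,low[1]=4,low[2]=5,low[3]=0,low[4]=2,low[5]=6,low[6]=?,low[7]=?,low[8]=2); scc=(scc[0]=2,scc[1]=0,scc[2]=3,scc[3]=2,scc[4]=1,scc[5]=4,scc[6]=?,scc[7]=?,scc[8]=1)
step 8: low=(low[0]=0,low[1]=4,low[2]=5,low[3]=0,low[4]=2,low[5]=6,low[6]=7,low[7]=?,low[8]=2); scc=(scc[0]=2,scc[1]=0,scc[2]=3,scc[3]=2,scc[4]=1,scc[5]=4,scc[6]=5,scc[7]=?,scc[8]=1)
step 9: low=(low[0]=0,low[1]=4,low[2]=5,low[3]=0,low[4]=2,low[5]=6,low[6]=7,low[7]=8,low[8]=2); scc=(scc[0]=2,scc[1]=0,scc[2]=3,scc[3]=2,scc[4]=1,scc[5]=4,scc[6]=5,scc[7]=6,scc[8]=1)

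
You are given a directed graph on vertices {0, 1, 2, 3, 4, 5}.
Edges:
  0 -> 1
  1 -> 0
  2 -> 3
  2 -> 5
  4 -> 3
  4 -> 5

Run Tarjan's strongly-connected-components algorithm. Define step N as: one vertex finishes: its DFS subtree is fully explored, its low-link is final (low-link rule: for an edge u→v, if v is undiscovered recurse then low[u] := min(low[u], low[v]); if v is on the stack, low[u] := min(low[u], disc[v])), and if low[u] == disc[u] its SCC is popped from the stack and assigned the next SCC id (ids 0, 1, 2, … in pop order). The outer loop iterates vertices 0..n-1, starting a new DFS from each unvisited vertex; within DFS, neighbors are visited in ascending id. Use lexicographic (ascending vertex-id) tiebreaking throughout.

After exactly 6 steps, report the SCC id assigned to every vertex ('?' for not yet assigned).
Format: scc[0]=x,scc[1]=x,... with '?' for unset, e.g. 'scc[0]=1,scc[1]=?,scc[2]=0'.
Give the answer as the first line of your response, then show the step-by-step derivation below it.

scc[0]=0,scc[1]=0,scc[2]=3,scc[3]=1,scc[4]=4,scc[5]=2

step 1: low=(low[0]=0,low[1]=0,low[2]=?,low[3]=?,low[4]=?,low[5]=?); scc=(scc[0]=?,scc[1]=?,scc[2]=?,scc[3]=?,scc[4]=?,scc[5]=?)
step 2: low=(low[0]=0,low[1]=0,low[2]=?,low[3]=?,low[4]=?,low[5]=?); scc=(scc[0]=0,scc[1]=0,scc[2]=?,scc[3]=?,scc[4]=?,scc[5]=?)
step 3: low=(low[0]=0,low[1]=0,low[2]=2,low[3]=3,low[4]=?,low[5]=?); scc=(scc[0]=0,scc[1]=0,scc[2]=?,scc[3]=1,scc[4]=?,scc[5]=?)
step 4: low=(low[0]=0,low[1]=0,low[2]=2,low[3]=3,low[4]=?,low[5]=4); scc=(scc[0]=0,scc[1]=0,scc[2]=?,scc[3]=1,scc[4]=?,scc[5]=2)
step 5: low=(low[0]=0,low[1]=0,low[2]=2,low[3]=3,low[4]=?,low[5]=4); scc=(scc[0]=0,scc[1]=0,scc[2]=3,scc[3]=1,scc[4]=?,scc[5]=2)
step 6: low=(low[0]=0,low[1]=0,low[2]=2,low[3]=3,low[4]=5,low[5]=4); scc=(scc[0]=0,scc[1]=0,scc[2]=3,scc[3]=1,scc[4]=4,scc[5]=2)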